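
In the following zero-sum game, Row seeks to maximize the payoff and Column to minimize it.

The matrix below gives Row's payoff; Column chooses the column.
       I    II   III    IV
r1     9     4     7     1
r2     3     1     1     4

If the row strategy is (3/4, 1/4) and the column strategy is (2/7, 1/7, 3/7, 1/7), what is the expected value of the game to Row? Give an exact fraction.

73/14

Against (2/7, 1/7, 3/7, 1/7), each row's expected payoff is r1: 44/7; r2: 2.
Taking the (3/4, 1/4)-weighted average: (3/4)·(44/7) + (1/4)·(2) = 73/14.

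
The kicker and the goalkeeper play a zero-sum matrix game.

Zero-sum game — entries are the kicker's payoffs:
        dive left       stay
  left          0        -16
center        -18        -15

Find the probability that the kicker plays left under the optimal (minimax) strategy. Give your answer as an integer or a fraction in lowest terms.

Row minima are -16 and -18, so the kicker's maximin is -16; column maxima are 0 and -15, so the goalkeeper's minimax is -15. These differ, so the equilibrium is in mixed strategies.
Let the kicker play left with probability p. The goalkeeper is indifferent when −18(1−p) = −16p − 15(1−p), giving p = 3/19.

3/19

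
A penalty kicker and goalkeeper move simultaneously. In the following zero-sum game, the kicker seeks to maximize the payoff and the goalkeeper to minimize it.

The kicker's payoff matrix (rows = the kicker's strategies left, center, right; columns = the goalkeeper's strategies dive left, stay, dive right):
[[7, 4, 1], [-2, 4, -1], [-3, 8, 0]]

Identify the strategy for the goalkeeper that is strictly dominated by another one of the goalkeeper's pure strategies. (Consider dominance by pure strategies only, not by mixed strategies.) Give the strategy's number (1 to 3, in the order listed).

2

The goalkeeper prefers columns that give the kicker less. Compare stay with dive right: 1 < 4, -1 < 4, 0 < 8.
So dive right strictly dominates stay for the goalkeeper; stay is strictly dominated.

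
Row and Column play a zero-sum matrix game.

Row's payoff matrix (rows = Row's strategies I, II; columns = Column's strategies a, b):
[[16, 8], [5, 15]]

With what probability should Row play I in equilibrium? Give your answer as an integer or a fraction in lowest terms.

Row minima are 8 and 5, so Row's maximin is 8; column maxima are 16 and 15, so Column's minimax is 15. These differ, so the equilibrium is in mixed strategies.
Let Row play I with probability p. Column is indifferent when 16p + 5(1−p) = 8p + 15(1−p), giving p = 5/9.

5/9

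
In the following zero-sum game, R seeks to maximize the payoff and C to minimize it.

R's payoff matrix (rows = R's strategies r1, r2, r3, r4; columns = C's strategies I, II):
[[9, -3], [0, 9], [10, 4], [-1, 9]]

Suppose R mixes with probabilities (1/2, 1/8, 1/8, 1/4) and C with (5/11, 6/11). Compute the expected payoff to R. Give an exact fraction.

Against (5/11, 6/11), each row's expected payoff is r1: 27/11; r2: 54/11; r3: 74/11; r4: 49/11.
Taking the (1/2, 1/8, 1/8, 1/4)-weighted average: (1/2)·(27/11) + (1/8)·(54/11) + (1/8)·(74/11) + (1/4)·(49/11) = 167/44.

167/44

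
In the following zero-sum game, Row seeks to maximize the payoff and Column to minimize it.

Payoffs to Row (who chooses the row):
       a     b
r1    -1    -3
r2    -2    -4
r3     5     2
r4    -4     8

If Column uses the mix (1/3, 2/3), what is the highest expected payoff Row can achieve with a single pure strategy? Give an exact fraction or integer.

r1: (-1)·(1/3) + (-3)·(2/3) = -7/3.
r2: (-2)·(1/3) + (-4)·(2/3) = -10/3.
r3: (5)·(1/3) + (2)·(2/3) = 3.
r4: (-4)·(1/3) + (8)·(2/3) = 4.
The best pure response is r4 with expected payoff 4.

4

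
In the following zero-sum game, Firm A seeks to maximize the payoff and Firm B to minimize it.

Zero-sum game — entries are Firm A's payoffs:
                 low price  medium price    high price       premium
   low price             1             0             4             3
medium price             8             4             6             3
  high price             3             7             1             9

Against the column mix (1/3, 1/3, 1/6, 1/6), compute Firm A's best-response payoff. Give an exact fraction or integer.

low price: (1)·(1/3) + (0)·(1/3) + (4)·(1/6) + (3)·(1/6) = 3/2.
medium price: (8)·(1/3) + (4)·(1/3) + (6)·(1/6) + (3)·(1/6) = 11/2.
high price: (3)·(1/3) + (7)·(1/3) + (1)·(1/6) + (9)·(1/6) = 5.
The best pure response is medium price with expected payoff 11/2.

11/2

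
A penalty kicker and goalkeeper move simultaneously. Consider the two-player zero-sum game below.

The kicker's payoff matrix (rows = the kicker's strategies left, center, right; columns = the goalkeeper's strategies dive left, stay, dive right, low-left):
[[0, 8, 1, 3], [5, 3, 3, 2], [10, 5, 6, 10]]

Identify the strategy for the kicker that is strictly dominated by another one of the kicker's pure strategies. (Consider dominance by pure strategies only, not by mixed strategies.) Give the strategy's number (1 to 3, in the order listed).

Compare center with right: 10 > 5, 5 > 3, 6 > 3, 10 > 2.
So right strictly dominates center for the kicker; center is strictly dominated.

2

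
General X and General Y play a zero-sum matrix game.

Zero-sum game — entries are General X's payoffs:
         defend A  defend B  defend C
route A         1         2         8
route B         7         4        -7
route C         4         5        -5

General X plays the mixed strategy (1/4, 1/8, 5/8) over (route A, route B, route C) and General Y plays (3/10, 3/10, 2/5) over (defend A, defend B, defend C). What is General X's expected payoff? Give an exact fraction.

Against (3/10, 3/10, 2/5), each row's expected payoff is route A: 41/10; route B: 1/2; route C: 7/10.
Taking the (1/4, 1/8, 5/8)-weighted average: (1/4)·(41/10) + (1/8)·(1/2) + (5/8)·(7/10) = 61/40.

61/40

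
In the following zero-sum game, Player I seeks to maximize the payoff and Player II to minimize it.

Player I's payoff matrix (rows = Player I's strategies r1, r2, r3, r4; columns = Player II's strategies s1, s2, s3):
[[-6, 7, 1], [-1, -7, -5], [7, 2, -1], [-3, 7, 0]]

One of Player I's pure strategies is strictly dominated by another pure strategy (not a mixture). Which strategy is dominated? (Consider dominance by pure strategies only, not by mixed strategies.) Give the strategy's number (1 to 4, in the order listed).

2

Compare r2 with r3: 7 > -1, 2 > -7, -1 > -5.
So r3 strictly dominates r2 for Player I; r2 is strictly dominated.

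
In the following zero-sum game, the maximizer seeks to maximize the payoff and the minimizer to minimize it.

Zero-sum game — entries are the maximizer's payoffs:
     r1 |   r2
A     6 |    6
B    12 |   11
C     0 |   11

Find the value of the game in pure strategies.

11

Row minima: 6, 11, 0 → the maximizer's maximin is 11.
Column maxima: 12, 11 → the minimizer's minimax is 11.
They coincide at (B, r2), so the value is 11.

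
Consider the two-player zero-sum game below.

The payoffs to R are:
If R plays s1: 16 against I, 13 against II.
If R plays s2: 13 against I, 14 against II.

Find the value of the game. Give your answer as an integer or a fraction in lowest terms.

Row minima are 13 and 13, so R's maximin is 13; column maxima are 16 and 14, so C's minimax is 14. These differ, so the equilibrium is in mixed strategies.
Let R play s1 with probability p. C is indifferent when 16p + 13(1−p) = 13p + 14(1−p), giving p = 1/4.
Let C play I with probability q. R is indifferent when 16q + 13(1−q) = 13q + 14(1−q), giving q = 1/4.
The value is 16·(1/4) + (13)·(3/4) = 55/4.

55/4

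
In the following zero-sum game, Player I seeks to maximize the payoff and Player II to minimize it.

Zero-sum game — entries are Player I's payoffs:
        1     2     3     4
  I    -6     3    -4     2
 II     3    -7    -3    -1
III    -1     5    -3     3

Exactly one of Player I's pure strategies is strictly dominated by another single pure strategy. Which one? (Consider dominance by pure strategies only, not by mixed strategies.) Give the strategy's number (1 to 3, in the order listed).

1

Compare I with III: -1 > -6, 5 > 3, -3 > -4, 3 > 2.
So III strictly dominates I for Player I; I is strictly dominated.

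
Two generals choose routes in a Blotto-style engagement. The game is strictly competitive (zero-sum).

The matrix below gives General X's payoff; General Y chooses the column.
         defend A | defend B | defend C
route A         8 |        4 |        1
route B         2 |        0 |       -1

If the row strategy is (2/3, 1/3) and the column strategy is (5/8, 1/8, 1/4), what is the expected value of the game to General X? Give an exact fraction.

Against (5/8, 1/8, 1/4), each row's expected payoff is route A: 23/4; route B: 1.
Taking the (2/3, 1/3)-weighted average: (2/3)·(23/4) + (1/3)·(1) = 25/6.

25/6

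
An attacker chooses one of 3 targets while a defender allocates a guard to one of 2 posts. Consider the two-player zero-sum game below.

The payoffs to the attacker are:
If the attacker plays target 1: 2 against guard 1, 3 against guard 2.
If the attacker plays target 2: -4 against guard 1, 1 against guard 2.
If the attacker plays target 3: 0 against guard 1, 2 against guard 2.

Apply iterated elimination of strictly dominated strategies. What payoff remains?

Column guard 2 is strictly dominated by guard 1 for the defender (2<3, -4<1, 0<2); eliminate guard 2.
Row target 3 is strictly dominated by row target 1 (2>0); eliminate target 3.
Row target 2 is strictly dominated by row target 1 (2>-4); eliminate target 2.
Only (target 1, guard 1) remains, with payoff 2.

2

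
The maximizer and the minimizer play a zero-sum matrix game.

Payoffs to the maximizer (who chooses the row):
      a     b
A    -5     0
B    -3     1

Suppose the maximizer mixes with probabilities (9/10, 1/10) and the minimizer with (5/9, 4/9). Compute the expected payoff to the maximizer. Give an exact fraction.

Against (5/9, 4/9), each row's expected payoff is A: -25/9; B: -11/9.
Taking the (9/10, 1/10)-weighted average: (9/10)·(-25/9) + (1/10)·(-11/9) = -118/45.

-118/45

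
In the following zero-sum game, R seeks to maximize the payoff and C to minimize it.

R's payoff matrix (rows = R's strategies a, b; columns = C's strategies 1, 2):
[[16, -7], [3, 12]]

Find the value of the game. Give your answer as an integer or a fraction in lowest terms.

213/32

Row minima are -7 and 3, so R's maximin is 3; column maxima are 16 and 12, so C's minimax is 12. These differ, so the equilibrium is in mixed strategies.
Let R play a with probability p. C is indifferent when 16p + 3(1−p) = −7p + 12(1−p), giving p = 9/32.
Let C play 1 with probability q. R is indifferent when 16q − 7(1−q) = 3q + 12(1−q), giving q = 19/32.
The value is 16·(19/32) + (-7)·(13/32) = 213/32.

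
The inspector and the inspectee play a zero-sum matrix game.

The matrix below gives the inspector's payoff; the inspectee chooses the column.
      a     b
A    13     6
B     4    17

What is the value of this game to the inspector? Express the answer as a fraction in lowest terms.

Row minima are 6 and 4, so the inspector's maximin is 6; column maxima are 13 and 17, so the inspectee's minimax is 13. These differ, so the equilibrium is in mixed strategies.
Let the inspector play A with probability p. The inspectee is indifferent when 13p + 4(1−p) = 6p + 17(1−p), giving p = 13/20.
Let the inspectee play a with probability q. The inspector is indifferent when 13q + 6(1−q) = 4q + 17(1−q), giving q = 11/20.
The value is 13·(11/20) + (6)·(9/20) = 197/20.

197/20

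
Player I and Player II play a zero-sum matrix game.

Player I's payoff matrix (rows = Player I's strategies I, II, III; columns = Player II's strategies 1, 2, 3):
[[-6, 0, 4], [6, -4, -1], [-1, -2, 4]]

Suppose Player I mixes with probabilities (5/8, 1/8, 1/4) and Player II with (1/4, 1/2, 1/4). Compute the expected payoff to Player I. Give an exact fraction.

-15/32

Against (1/4, 1/2, 1/4), each row's expected payoff is I: -1/2; II: -3/4; III: -1/4.
Taking the (5/8, 1/8, 1/4)-weighted average: (5/8)·(-1/2) + (1/8)·(-3/4) + (1/4)·(-1/4) = -15/32.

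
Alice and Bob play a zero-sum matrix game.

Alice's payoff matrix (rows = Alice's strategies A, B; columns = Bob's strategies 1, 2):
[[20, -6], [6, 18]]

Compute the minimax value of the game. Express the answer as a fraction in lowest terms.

198/19

Row minima are -6 and 6, so Alice's maximin is 6; column maxima are 20 and 18, so Bob's minimax is 18. These differ, so the equilibrium is in mixed strategies.
Let Alice play A with probability p. Bob is indifferent when 20p + 6(1−p) = −6p + 18(1−p), giving p = 6/19.
Let Bob play 1 with probability q. Alice is indifferent when 20q − 6(1−q) = 6q + 18(1−q), giving q = 12/19.
The value is 20·(12/19) + (-6)·(7/19) = 198/19.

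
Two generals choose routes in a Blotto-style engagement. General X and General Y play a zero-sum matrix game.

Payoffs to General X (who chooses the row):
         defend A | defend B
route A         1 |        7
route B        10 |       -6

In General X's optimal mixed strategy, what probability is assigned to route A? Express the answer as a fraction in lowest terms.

Row minima are 1 and -6, so General X's maximin is 1; column maxima are 10 and 7, so General Y's minimax is 7. These differ, so the equilibrium is in mixed strategies.
Let General X play route A with probability p. General Y is indifferent when p + 10(1−p) = 7p − 6(1−p), giving p = 8/11.

8/11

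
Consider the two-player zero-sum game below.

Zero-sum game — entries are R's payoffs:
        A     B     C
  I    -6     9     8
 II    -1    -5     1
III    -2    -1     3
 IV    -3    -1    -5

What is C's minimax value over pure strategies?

The worst case (largest entry) in each column is A: -1, B: 9, C: 8.
The best (smallest) of these is -1.

-1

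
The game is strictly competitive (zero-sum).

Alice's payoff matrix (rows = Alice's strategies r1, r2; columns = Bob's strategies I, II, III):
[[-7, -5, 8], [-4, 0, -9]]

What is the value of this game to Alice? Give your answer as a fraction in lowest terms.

-19/4

Column II is strictly dominated by I for Bob (it gives Alice more in every row).
The remaining 2×2 game on (r1, r2) × (I, III) has no saddle point. Let Alice play r1 with probability p; indifference gives −7p − 4(1−p) = 8p − 9(1−p), so p = 1/4.
Similarly Bob's optimal q on I is 17/20, and the value is -7·(17/20) + (8)·(3/20) = -19/4.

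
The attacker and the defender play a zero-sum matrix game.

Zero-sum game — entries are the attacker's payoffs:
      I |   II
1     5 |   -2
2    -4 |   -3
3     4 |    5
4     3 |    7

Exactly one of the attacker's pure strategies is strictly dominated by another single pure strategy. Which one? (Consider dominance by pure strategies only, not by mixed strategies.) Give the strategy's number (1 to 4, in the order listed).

Compare 2 with 1: 5 > -4, -2 > -3.
So 1 strictly dominates 2 for the attacker; 2 is strictly dominated.

2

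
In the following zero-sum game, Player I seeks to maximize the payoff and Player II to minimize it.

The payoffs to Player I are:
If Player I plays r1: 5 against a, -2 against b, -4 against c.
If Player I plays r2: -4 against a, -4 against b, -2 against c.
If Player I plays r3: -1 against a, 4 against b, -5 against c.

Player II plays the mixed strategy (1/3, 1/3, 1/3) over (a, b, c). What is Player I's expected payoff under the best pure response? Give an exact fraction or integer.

-1/3

r1: (5)·(1/3) + (-2)·(1/3) + (-4)·(1/3) = -1/3.
r2: (-4)·(1/3) + (-4)·(1/3) + (-2)·(1/3) = -10/3.
r3: (-1)·(1/3) + (4)·(1/3) + (-5)·(1/3) = -2/3.
The best pure response is r1 with expected payoff -1/3.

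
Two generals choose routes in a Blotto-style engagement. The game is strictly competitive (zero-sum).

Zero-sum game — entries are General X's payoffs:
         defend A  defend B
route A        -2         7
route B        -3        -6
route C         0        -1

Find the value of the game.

-1/5

Row route B is strictly dominated by row route C, so General X never plays it.
The remaining 2×2 game on (route A, route C) × (defend A, defend B) has no saddle point. Let General X play route A with probability p; indifference gives −2p = 7p − (1−p), so p = 1/10.
Similarly General Y's optimal q on defend A is 4/5, and the value is -2·(4/5) + (7)·(1/5) = -1/5.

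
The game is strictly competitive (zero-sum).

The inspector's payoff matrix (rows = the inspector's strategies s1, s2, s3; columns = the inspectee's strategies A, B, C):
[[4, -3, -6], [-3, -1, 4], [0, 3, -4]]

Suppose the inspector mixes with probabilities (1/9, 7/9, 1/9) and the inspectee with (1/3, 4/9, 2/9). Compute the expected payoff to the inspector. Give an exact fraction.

Against (1/3, 4/9, 2/9), each row's expected payoff is s1: -4/3; s2: -5/9; s3: 4/9.
Taking the (1/9, 7/9, 1/9)-weighted average: (1/9)·(-4/3) + (7/9)·(-5/9) + (1/9)·(4/9) = -43/81.

-43/81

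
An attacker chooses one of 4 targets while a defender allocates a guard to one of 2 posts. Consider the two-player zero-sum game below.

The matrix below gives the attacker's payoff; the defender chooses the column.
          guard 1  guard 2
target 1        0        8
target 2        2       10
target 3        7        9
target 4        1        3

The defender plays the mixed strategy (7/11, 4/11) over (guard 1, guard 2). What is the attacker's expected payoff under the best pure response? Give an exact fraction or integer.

target 1: (0)·(7/11) + (8)·(4/11) = 32/11.
target 2: (2)·(7/11) + (10)·(4/11) = 54/11.
target 3: (7)·(7/11) + (9)·(4/11) = 85/11.
target 4: (1)·(7/11) + (3)·(4/11) = 19/11.
The best pure response is target 3 with expected payoff 85/11.

85/11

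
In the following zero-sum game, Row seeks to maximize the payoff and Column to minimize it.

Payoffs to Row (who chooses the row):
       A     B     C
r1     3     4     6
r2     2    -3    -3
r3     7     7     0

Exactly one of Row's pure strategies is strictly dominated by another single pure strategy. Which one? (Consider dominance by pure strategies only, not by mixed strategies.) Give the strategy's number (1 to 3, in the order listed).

2

Compare r2 with r1: 3 > 2, 4 > -3, 6 > -3.
So r1 strictly dominates r2 for Row; r2 is strictly dominated.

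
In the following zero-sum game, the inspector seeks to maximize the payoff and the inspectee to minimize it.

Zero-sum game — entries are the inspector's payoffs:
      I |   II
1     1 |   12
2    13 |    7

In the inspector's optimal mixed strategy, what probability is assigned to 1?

6/17

Row minima are 1 and 7, so the inspector's maximin is 7; column maxima are 13 and 12, so the inspectee's minimax is 12. These differ, so the equilibrium is in mixed strategies.
Let the inspector play 1 with probability p. The inspectee is indifferent when p + 13(1−p) = 12p + 7(1−p), giving p = 6/17.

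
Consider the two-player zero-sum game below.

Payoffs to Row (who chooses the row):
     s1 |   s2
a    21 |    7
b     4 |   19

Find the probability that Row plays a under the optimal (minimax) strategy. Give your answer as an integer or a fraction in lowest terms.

15/29

Row minima are 7 and 4, so Row's maximin is 7; column maxima are 21 and 19, so Column's minimax is 19. These differ, so the equilibrium is in mixed strategies.
Let Row play a with probability p. Column is indifferent when 21p + 4(1−p) = 7p + 19(1−p), giving p = 15/29.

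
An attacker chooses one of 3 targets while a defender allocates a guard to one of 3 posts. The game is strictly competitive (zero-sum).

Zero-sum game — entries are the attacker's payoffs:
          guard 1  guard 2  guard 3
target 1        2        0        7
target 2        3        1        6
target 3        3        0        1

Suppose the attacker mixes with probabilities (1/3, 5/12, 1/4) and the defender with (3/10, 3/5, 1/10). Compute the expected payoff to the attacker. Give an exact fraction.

187/120

Against (3/10, 3/5, 1/10), each row's expected payoff is target 1: 13/10; target 2: 21/10; target 3: 1.
Taking the (1/3, 5/12, 1/4)-weighted average: (1/3)·(13/10) + (5/12)·(21/10) + (1/4)·(1) = 187/120.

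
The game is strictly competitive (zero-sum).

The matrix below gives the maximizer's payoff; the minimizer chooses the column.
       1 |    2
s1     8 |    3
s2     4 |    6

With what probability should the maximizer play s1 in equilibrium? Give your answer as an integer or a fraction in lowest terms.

2/7

Row minima are 3 and 4, so the maximizer's maximin is 4; column maxima are 8 and 6, so the minimizer's minimax is 6. These differ, so the equilibrium is in mixed strategies.
Let the maximizer play s1 with probability p. The minimizer is indifferent when 8p + 4(1−p) = 3p + 6(1−p), giving p = 2/7.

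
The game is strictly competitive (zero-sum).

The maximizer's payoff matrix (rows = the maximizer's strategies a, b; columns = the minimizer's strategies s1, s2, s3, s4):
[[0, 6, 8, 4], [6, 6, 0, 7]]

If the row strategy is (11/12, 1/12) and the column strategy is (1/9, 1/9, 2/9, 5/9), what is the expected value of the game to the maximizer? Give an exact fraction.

509/108

Against (1/9, 1/9, 2/9, 5/9), each row's expected payoff is a: 14/3; b: 47/9.
Taking the (11/12, 1/12)-weighted average: (11/12)·(14/3) + (1/12)·(47/9) = 509/108.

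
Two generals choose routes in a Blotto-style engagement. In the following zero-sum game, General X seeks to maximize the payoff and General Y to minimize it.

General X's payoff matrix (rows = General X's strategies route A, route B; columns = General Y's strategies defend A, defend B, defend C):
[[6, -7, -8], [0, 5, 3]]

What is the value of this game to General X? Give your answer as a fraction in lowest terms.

18/17

Column defend B is strictly dominated by defend C for General Y (it gives General X more in every row).
The remaining 2×2 game on (route A, route B) × (defend A, defend C) has no saddle point. Let General X play route A with probability p; indifference gives 6p = −8p + 3(1−p), so p = 3/17.
Similarly General Y's optimal q on defend A is 11/17, and the value is 6·(11/17) + (-8)·(6/17) = 18/17.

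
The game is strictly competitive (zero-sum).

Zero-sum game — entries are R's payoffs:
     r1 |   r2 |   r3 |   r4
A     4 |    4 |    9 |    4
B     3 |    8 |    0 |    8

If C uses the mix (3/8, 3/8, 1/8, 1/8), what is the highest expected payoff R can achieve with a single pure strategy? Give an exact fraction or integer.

41/8

A: (4)·(3/8) + (4)·(3/8) + (9)·(1/8) + (4)·(1/8) = 37/8.
B: (3)·(3/8) + (8)·(3/8) + (0)·(1/8) + (8)·(1/8) = 41/8.
The best pure response is B with expected payoff 41/8.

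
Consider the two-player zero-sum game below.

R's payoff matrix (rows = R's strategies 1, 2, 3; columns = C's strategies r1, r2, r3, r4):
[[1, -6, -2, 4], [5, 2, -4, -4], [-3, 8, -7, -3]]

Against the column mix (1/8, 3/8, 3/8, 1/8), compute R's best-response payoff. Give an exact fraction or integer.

1: (1)·(1/8) + (-6)·(3/8) + (-2)·(3/8) + (4)·(1/8) = -19/8.
2: (5)·(1/8) + (2)·(3/8) + (-4)·(3/8) + (-4)·(1/8) = -5/8.
3: (-3)·(1/8) + (8)·(3/8) + (-7)·(3/8) + (-3)·(1/8) = -3/8.
The best pure response is 3 with expected payoff -3/8.

-3/8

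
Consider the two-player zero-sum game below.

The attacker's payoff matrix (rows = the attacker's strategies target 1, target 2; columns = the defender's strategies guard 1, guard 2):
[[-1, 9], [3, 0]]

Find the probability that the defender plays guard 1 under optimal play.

9/13

Row minima are -1 and 0, so the attacker's maximin is 0; column maxima are 3 and 9, so the defender's minimax is 3. These differ, so the equilibrium is in mixed strategies.
Let the defender play guard 1 with probability q. The attacker is indifferent when −q + 9(1−q) = 3q, giving q = 9/13.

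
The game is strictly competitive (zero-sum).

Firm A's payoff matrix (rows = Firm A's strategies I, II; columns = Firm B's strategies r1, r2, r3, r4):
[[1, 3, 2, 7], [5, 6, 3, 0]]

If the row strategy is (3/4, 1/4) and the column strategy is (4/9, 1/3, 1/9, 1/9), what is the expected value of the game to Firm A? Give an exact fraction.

107/36

Against (4/9, 1/3, 1/9, 1/9), each row's expected payoff is I: 22/9; II: 41/9.
Taking the (3/4, 1/4)-weighted average: (3/4)·(22/9) + (1/4)·(41/9) = 107/36.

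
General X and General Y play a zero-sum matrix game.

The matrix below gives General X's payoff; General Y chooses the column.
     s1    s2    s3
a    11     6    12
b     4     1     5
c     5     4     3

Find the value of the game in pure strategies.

Row minima: 6, 1, 3 → General X's maximin is 6.
Column maxima: 11, 6, 12 → General Y's minimax is 6.
They coincide at (a, s2), so the value is 6.

6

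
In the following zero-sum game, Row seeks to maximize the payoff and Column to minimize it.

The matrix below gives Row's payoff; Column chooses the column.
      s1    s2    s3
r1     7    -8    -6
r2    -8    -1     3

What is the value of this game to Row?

-71/22

Column s3 is strictly dominated by s2 for Column (it gives Row more in every row).
The remaining 2×2 game on (r1, r2) × (s1, s2) has no saddle point. Let Row play r1 with probability p; indifference gives 7p − 8(1−p) = −8p − (1−p), so p = 7/22.
Similarly Column's optimal q on s1 is 7/22, and the value is 7·(7/22) + (-8)·(15/22) = -71/22.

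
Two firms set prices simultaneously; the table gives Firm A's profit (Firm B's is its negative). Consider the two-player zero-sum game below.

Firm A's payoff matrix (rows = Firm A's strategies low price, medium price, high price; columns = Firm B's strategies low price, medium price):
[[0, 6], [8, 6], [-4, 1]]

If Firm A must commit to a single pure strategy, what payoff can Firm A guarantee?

The worst-case payoff for each row is low price: 0, medium price: 6, high price: -4.
The best of these is 6.

6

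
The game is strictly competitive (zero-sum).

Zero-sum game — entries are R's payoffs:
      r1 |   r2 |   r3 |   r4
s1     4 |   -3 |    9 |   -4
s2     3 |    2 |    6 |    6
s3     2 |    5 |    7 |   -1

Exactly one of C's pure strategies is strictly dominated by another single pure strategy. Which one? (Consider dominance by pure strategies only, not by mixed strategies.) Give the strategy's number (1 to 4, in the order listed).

3

C prefers columns that give R less. Compare r3 with r1: 4 < 9, 3 < 6, 2 < 7.
So r1 strictly dominates r3 for C; r3 is strictly dominated.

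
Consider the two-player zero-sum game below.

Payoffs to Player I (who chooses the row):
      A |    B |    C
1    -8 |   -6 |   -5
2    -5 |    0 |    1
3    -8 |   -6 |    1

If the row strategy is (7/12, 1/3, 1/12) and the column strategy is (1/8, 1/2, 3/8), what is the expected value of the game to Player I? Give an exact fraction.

Against (1/8, 1/2, 3/8), each row's expected payoff is 1: -47/8; 2: -1/4; 3: -29/8.
Taking the (7/12, 1/3, 1/12)-weighted average: (7/12)·(-47/8) + (1/3)·(-1/4) + (1/12)·(-29/8) = -61/16.

-61/16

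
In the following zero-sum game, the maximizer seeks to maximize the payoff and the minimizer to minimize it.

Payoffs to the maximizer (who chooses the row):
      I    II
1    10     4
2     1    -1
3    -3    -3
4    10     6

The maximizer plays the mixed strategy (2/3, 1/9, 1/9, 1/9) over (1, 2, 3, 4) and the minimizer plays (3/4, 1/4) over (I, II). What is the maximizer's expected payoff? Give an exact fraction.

115/18

Against (3/4, 1/4), each row's expected payoff is 1: 17/2; 2: 1/2; 3: -3; 4: 9.
Taking the (2/3, 1/9, 1/9, 1/9)-weighted average: (2/3)·(17/2) + (1/9)·(1/2) + (1/9)·(-3) + (1/9)·(9) = 115/18.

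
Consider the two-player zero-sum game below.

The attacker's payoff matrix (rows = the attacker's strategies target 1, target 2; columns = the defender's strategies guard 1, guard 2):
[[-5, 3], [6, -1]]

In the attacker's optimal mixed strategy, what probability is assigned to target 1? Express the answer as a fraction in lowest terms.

Row minima are -5 and -1, so the attacker's maximin is -1; column maxima are 6 and 3, so the defender's minimax is 3. These differ, so the equilibrium is in mixed strategies.
Let the attacker play target 1 with probability p. The defender is indifferent when −5p + 6(1−p) = 3p − (1−p), giving p = 7/15.

7/15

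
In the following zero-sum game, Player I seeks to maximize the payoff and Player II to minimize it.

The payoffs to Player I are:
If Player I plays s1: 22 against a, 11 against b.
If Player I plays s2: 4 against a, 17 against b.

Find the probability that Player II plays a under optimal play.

Row minima are 11 and 4, so Player I's maximin is 11; column maxima are 22 and 17, so Player II's minimax is 17. These differ, so the equilibrium is in mixed strategies.
Let Player II play a with probability q. Player I is indifferent when 22q + 11(1−q) = 4q + 17(1−q), giving q = 1/4.

1/4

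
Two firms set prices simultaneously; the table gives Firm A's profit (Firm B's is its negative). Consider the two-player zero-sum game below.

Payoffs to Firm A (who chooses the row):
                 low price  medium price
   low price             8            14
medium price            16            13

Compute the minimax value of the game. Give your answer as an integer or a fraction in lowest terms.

40/3

Row minima are 8 and 13, so Firm A's maximin is 13; column maxima are 16 and 14, so Firm B's minimax is 14. These differ, so the equilibrium is in mixed strategies.
Let Firm A play low price with probability p. Firm B is indifferent when 8p + 16(1−p) = 14p + 13(1−p), giving p = 1/3.
Let Firm B play low price with probability q. Firm A is indifferent when 8q + 14(1−q) = 16q + 13(1−q), giving q = 1/9.
The value is 8·(1/9) + (14)·(8/9) = 40/3.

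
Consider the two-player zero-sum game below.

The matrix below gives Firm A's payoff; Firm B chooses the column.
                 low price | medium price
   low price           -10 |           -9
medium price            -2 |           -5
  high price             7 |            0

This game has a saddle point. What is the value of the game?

0

Row minima: -10, -5, 0 → Firm A's maximin is 0.
Column maxima: 7, 0 → Firm B's minimax is 0.
They coincide at (high price, medium price), so the value is 0.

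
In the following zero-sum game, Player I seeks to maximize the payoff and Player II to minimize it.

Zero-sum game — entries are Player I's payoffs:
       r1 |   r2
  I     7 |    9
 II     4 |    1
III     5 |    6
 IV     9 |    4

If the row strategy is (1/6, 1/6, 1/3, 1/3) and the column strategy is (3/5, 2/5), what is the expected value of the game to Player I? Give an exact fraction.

59/10

Against (3/5, 2/5), each row's expected payoff is I: 39/5; II: 14/5; III: 27/5; IV: 7.
Taking the (1/6, 1/6, 1/3, 1/3)-weighted average: (1/6)·(39/5) + (1/6)·(14/5) + (1/3)·(27/5) + (1/3)·(7) = 59/10.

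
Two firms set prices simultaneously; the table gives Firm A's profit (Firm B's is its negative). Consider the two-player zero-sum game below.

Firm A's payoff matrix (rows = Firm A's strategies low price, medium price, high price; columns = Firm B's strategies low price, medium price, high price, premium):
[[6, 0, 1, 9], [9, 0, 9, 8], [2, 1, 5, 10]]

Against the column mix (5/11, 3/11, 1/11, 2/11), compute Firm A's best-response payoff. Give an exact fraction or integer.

low price: (6)·(5/11) + (0)·(3/11) + (1)·(1/11) + (9)·(2/11) = 49/11.
medium price: (9)·(5/11) + (0)·(3/11) + (9)·(1/11) + (8)·(2/11) = 70/11.
high price: (2)·(5/11) + (1)·(3/11) + (5)·(1/11) + (10)·(2/11) = 38/11.
The best pure response is medium price with expected payoff 70/11.

70/11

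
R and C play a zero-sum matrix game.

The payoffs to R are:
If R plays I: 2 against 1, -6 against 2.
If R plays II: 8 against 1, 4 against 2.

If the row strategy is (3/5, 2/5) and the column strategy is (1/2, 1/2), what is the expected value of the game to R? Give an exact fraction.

6/5

Against (1/2, 1/2), each row's expected payoff is I: -2; II: 6.
Taking the (3/5, 2/5)-weighted average: (3/5)·(-2) + (2/5)·(6) = 6/5.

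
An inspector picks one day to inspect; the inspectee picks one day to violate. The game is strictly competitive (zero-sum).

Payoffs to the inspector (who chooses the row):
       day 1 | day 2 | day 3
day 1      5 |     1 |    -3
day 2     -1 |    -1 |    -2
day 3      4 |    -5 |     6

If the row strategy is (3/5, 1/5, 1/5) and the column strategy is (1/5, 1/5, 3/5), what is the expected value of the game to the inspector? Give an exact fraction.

0

Against (1/5, 1/5, 3/5), each row's expected payoff is day 1: -3/5; day 2: -8/5; day 3: 17/5.
Taking the (3/5, 1/5, 1/5)-weighted average: (3/5)·(-3/5) + (1/5)·(-8/5) + (1/5)·(17/5) = 0.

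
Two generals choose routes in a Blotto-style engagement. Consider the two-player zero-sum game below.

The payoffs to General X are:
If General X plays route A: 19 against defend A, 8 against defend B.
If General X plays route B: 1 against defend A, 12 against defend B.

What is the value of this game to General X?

10

Row minima are 8 and 1, so General X's maximin is 8; column maxima are 19 and 12, so General Y's minimax is 12. These differ, so the equilibrium is in mixed strategies.
Let General X play route A with probability p. General Y is indifferent when 19p + (1−p) = 8p + 12(1−p), giving p = 1/2.
Let General Y play defend A with probability q. General X is indifferent when 19q + 8(1−q) = q + 12(1−q), giving q = 2/11.
The value is 19·(2/11) + (8)·(9/11) = 10.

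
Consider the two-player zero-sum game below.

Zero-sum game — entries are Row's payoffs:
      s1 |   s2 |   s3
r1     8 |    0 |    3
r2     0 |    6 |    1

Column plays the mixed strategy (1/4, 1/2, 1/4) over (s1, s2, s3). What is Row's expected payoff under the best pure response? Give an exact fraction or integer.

13/4

r1: (8)·(1/4) + (0)·(1/2) + (3)·(1/4) = 11/4.
r2: (0)·(1/4) + (6)·(1/2) + (1)·(1/4) = 13/4.
The best pure response is r2 with expected payoff 13/4.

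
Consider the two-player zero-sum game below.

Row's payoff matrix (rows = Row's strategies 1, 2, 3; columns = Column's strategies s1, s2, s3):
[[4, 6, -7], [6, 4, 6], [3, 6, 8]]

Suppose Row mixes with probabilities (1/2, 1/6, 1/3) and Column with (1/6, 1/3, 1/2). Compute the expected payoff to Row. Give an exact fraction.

95/36

Against (1/6, 1/3, 1/2), each row's expected payoff is 1: -5/6; 2: 16/3; 3: 13/2.
Taking the (1/2, 1/6, 1/3)-weighted average: (1/2)·(-5/6) + (1/6)·(16/3) + (1/3)·(13/2) = 95/36.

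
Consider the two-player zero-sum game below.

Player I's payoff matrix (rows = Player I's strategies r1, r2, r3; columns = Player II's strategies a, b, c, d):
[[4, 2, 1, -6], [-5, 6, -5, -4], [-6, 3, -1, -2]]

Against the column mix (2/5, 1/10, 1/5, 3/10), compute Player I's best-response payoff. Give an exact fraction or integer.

1/5

r1: (4)·(2/5) + (2)·(1/10) + (1)·(1/5) + (-6)·(3/10) = 1/5.
r2: (-5)·(2/5) + (6)·(1/10) + (-5)·(1/5) + (-4)·(3/10) = -18/5.
r3: (-6)·(2/5) + (3)·(1/10) + (-1)·(1/5) + (-2)·(3/10) = -29/10.
The best pure response is r1 with expected payoff 1/5.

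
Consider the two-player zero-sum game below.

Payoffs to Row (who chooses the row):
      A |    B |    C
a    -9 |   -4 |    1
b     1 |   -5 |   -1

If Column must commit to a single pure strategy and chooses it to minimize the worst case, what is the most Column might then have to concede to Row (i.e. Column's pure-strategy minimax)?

-4

The worst case (largest entry) in each column is A: 1, B: -4, C: 1.
The best (smallest) of these is -4.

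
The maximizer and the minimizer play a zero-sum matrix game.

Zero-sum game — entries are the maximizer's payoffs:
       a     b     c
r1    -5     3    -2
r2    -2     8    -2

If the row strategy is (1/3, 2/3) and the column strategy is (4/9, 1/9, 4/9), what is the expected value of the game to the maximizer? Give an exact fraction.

Against (4/9, 1/9, 4/9), each row's expected payoff is r1: -25/9; r2: -8/9.
Taking the (1/3, 2/3)-weighted average: (1/3)·(-25/9) + (2/3)·(-8/9) = -41/27.

-41/27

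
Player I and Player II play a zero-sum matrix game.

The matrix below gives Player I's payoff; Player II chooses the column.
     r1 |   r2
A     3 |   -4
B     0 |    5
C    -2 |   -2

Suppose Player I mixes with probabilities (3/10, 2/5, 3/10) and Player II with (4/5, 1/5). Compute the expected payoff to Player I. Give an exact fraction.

Against (4/5, 1/5), each row's expected payoff is A: 8/5; B: 1; C: -2.
Taking the (3/10, 2/5, 3/10)-weighted average: (3/10)·(8/5) + (2/5)·(1) + (3/10)·(-2) = 7/25.

7/25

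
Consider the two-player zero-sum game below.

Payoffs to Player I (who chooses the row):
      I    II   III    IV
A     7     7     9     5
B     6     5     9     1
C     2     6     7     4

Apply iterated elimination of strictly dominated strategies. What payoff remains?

Column II is strictly dominated by IV for Player II (5<7, 1<5, 4<6); eliminate II.
Row C is strictly dominated by row A (7>2, 9>7, 5>4); eliminate C.
Column I is strictly dominated by IV for Player II (5<7, 1<6); eliminate I.
Column III is strictly dominated by IV for Player II (5<9, 1<9); eliminate III.
Row B is strictly dominated by row A (5>1); eliminate B.
Only (A, IV) remains, with payoff 5.

5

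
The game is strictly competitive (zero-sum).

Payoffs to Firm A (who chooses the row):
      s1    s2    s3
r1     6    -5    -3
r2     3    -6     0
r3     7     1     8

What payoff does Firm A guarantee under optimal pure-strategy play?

Row minima: -5, -6, 1 → Firm A's maximin is 1.
Column maxima: 7, 1, 8 → Firm B's minimax is 1.
They coincide at (r3, s2), so the value is 1.

1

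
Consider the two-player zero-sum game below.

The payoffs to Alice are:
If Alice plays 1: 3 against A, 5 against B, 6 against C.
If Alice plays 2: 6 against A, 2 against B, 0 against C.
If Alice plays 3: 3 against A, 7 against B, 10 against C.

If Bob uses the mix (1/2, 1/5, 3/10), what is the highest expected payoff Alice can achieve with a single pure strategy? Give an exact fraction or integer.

59/10

1: (3)·(1/2) + (5)·(1/5) + (6)·(3/10) = 43/10.
2: (6)·(1/2) + (2)·(1/5) + (0)·(3/10) = 17/5.
3: (3)·(1/2) + (7)·(1/5) + (10)·(3/10) = 59/10.
The best pure response is 3 with expected payoff 59/10.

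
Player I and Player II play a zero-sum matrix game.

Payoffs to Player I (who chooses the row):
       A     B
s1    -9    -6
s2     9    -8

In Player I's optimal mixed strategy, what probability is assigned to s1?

17/20

Row minima are -9 and -8, so Player I's maximin is -8; column maxima are 9 and -6, so Player II's minimax is -6. These differ, so the equilibrium is in mixed strategies.
Let Player I play s1 with probability p. Player II is indifferent when −9p + 9(1−p) = −6p − 8(1−p), giving p = 17/20.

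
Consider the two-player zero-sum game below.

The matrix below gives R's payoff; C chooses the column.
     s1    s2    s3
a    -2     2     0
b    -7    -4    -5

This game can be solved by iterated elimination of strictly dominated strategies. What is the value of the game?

-2

Column s2 is strictly dominated by s1 for C (-2<2, -7<-4); eliminate s2.
Row b is strictly dominated by row a (-2>-7, 0>-5); eliminate b.
Column s3 is strictly dominated by s1 for C (-2<0); eliminate s3.
Only (a, s1) remains, with payoff -2.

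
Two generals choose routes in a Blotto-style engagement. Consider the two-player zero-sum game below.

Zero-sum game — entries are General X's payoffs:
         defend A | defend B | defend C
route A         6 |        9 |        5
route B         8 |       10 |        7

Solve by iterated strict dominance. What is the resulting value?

7

Row route A is strictly dominated by row route B (8>6, 10>9, 7>5); eliminate route A.
Column defend A is strictly dominated by defend C for General Y (7<8); eliminate defend A.
Column defend B is strictly dominated by defend C for General Y (7<10); eliminate defend B.
Only (route B, defend C) remains, with payoff 7.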